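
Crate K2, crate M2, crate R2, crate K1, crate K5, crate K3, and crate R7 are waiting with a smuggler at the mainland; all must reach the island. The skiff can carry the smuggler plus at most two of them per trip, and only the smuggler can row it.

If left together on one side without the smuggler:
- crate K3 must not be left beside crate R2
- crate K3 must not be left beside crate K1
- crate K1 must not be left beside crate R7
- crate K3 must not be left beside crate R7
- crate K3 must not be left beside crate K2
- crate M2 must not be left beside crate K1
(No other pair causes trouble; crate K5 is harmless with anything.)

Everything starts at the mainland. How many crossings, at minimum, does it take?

11

Counting alone: the smuggler can take at most 2 across per trip to the island, so moving all 7 needs at least 4 loaded trips out, with a return between consecutive ones — at least 7 crossings.
The safety rule pushes this higher. Following every safe sequence of crossings, the most of the 7 that can be at the island as the skiff arrives there on crossings 7, 9 is 5, 6 respectively — never all 7.
So no plan with fewer than 11 crossings exists, and this one achieves 11:
1. Smuggler goes to the island with crate K1 and crate K3.
2. Smuggler goes back to the mainland with crate K1.
3. Smuggler goes to the island with crate K1 and crate K2.
4. Smuggler goes back to the mainland with crate K3.
5. Smuggler goes to the island with crate K3 and crate R2.
6. Smuggler goes back to the mainland with crate K3.
7. Smuggler goes to the island with crate M2 and crate R7.
8. Smuggler goes back to the mainland with crate K1.
9. Smuggler goes to the island with crate K1 and crate K5.
10. Smuggler goes back to the mainland with crate K1.
11. Smuggler goes to the island with crate K1 and crate K3.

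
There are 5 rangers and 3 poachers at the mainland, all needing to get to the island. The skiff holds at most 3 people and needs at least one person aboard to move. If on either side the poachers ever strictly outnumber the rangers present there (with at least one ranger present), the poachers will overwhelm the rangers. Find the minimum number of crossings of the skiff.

Counting alone: each trip to the island takes at most 3 across and each return brings at least 1 back, so after t trips out (and t−1 returns) at most 3t − (t−1) of the 8 are across; that first reaches 8 at t = 4, so at least 7 crossings are needed.
The plan below uses exactly 7 crossings, so it is optimal:
1. 2 poachers → the island.  (the mainland: 5R 1P; the island: 0R 2P)
2. 1 poacher ← the mainland.  (the mainland: 5R 2P; the island: 0R 1P)
3. 2 rangers and 1 poacher → the island.  (the mainland: 3R 1P; the island: 2R 2P)
4. 1 poacher ← the mainland.  (the mainland: 3R 2P; the island: 2R 1P)
5. 1 ranger and 2 poachers → the island.  (the mainland: 2R 0P; the island: 3R 3P)
6. 1 poacher ← the mainland.  (the mainland: 2R 1P; the island: 3R 2P)
7. 2 rangers and 1 poacher → the island.  (the mainland: 0R 0P; the island: 5R 3P)

7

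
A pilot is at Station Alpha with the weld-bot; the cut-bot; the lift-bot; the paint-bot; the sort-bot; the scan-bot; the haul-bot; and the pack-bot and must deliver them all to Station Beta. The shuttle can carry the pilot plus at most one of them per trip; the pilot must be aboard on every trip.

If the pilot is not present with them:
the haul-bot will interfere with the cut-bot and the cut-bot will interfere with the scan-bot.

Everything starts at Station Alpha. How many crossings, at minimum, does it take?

17

Counting alone: the pilot can take at most 1 across per trip to Station Beta, so moving all 8 needs at least 8 loaded trips out, with a return between consecutive ones — at least 15 crossings.
The safety rule pushes this higher. Following every safe sequence of crossings, the most of the 8 that can be at Station Beta as the shuttle arrives there on crossing 15 is 7 — never all 8.
So no plan with fewer than 17 crossings exists, and this one achieves 17:
1. Pilot goes to Station Beta with the cut-bot.  [Station Alpha: the haul-bot, the lift-bot, the pack-bot, the paint-bot, the scan-bot, the sort-bot, the weld-bot | Station Beta: the cut-bot]
2. Pilot goes back to Station Alpha alone.  [Station Alpha: the haul-bot, the lift-bot, the pack-bot, the paint-bot, the scan-bot, the sort-bot, the weld-bot | Station Beta: the cut-bot]
3. Pilot goes to Station Beta with the weld-bot.  [Station Alpha: the haul-bot, the lift-bot, the pack-bot, the paint-bot, the scan-bot, the sort-bot | Station Beta: the cut-bot, the weld-bot]
4. Pilot goes back to Station Alpha alone.  [Station Alpha: the haul-bot, the lift-bot, the pack-bot, the paint-bot, the scan-bot, the sort-bot | Station Beta: the cut-bot, the weld-bot]
5. Pilot goes to Station Beta with the lift-bot.  [Station Alpha: the haul-bot, the pack-bot, the paint-bot, the scan-bot, the sort-bot | Station Beta: the cut-bot, the lift-bot, the weld-bot]
6. Pilot goes back to Station Alpha alone.  [Station Alpha: the haul-bot, the pack-bot, the paint-bot, the scan-bot, the sort-bot | Station Beta: the cut-bot, the lift-bot, the weld-bot]
7. Pilot goes to Station Beta with the paint-bot.  [Station Alpha: the haul-bot, the pack-bot, the scan-bot, the sort-bot | Station Beta: the cut-bot, the lift-bot, the paint-bot, the weld-bot]
8. Pilot goes back to Station Alpha alone.  [Station Alpha: the haul-bot, the pack-bot, the scan-bot, the sort-bot | Station Beta: the cut-bot, the lift-bot, the paint-bot, the weld-bot]
9. Pilot goes to Station Beta with the sort-bot.  [Station Alpha: the haul-bot, the pack-bot, the scan-bot | Station Beta: the cut-bot, the lift-bot, the paint-bot, the sort-bot, the weld-bot]
10. Pilot goes back to Station Alpha alone.  [Station Alpha: the haul-bot, the pack-bot, the scan-bot | Station Beta: the cut-bot, the lift-bot, the paint-bot, the sort-bot, the weld-bot]
11. Pilot goes to Station Beta with the scan-bot.  [Station Alpha: the haul-bot, the pack-bot | Station Beta: the cut-bot, the lift-bot, the paint-bot, the scan-bot, the sort-bot, the weld-bot]
12. Pilot goes back to Station Alpha with the cut-bot.  [Station Alpha: the cut-bot, the haul-bot, the pack-bot | Station Beta: the lift-bot, the paint-bot, the scan-bot, the sort-bot, the weld-bot]
13. Pilot goes to Station Beta with the haul-bot.  [Station Alpha: the cut-bot, the pack-bot | Station Beta: the haul-bot, the lift-bot, the paint-bot, the scan-bot, the sort-bot, the weld-bot]
14. Pilot goes back to Station Alpha alone.  [Station Alpha: the cut-bot, the pack-bot | Station Beta: the haul-bot, the lift-bot, the paint-bot, the scan-bot, the sort-bot, the weld-bot]
15. Pilot goes to Station Beta with the pack-bot.  [Station Alpha: the cut-bot | Station Beta: the haul-bot, the lift-bot, the pack-bot, the paint-bot, the scan-bot, the sort-bot, the weld-bot]
16. Pilot goes back to Station Alpha alone.  [Station Alpha: the cut-bot | Station Beta: the haul-bot, the lift-bot, the pack-bot, the paint-bot, the scan-bot, the sort-bot, the weld-bot]
17. Pilot goes to Station Beta with the cut-bot.  [Station Alpha: — | Station Beta: the cut-bot, the haul-bot, the lift-bot, the pack-bot, the paint-bot, the scan-bot, the sort-bot, the weld-bot]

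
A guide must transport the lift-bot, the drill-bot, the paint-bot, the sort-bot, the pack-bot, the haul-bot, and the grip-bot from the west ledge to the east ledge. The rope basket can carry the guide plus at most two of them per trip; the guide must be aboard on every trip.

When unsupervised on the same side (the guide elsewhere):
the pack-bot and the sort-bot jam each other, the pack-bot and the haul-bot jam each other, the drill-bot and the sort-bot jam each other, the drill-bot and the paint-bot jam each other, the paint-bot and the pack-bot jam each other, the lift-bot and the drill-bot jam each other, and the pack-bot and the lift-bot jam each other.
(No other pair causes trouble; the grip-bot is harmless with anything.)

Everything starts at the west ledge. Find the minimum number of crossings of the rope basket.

9

Counting alone: the guide can take at most 2 across per trip to the east ledge, so moving all 7 needs at least 4 loaded trips out, with a return between consecutive ones — at least 7 crossings.
The safety rule pushes this higher. Following every safe sequence of crossings, the most of the 7 that can be at the east ledge as the rope basket arrives there on crossing 7 is 6 — never all 7.
So no plan with fewer than 9 crossings exists, and this one achieves 9:
1. Guide goes to the east ledge with the drill-bot and the pack-bot.  [the west ledge: the grip-bot, the haul-bot, the lift-bot, the paint-bot, the sort-bot | the east ledge: the drill-bot, the pack-bot]
2. Guide goes back to the west ledge alone.  [the west ledge: the grip-bot, the haul-bot, the lift-bot, the paint-bot, the sort-bot | the east ledge: the drill-bot, the pack-bot]
3. Guide goes to the east ledge with the grip-bot.  [the west ledge: the haul-bot, the lift-bot, the paint-bot, the sort-bot | the east ledge: the drill-bot, the grip-bot, the pack-bot]
4. Guide goes back to the west ledge alone.  [the west ledge: the haul-bot, the lift-bot, the paint-bot, the sort-bot | the east ledge: the drill-bot, the grip-bot, the pack-bot]
5. Guide goes to the east ledge with the lift-bot and the paint-bot.  [the west ledge: the haul-bot, the sort-bot | the east ledge: the drill-bot, the grip-bot, the lift-bot, the pack-bot, the paint-bot]
6. Guide goes back to the west ledge with the drill-bot and the pack-bot.  [the west ledge: the drill-bot, the haul-bot, the pack-bot, the sort-bot | the east ledge: the grip-bot, the lift-bot, the paint-bot]
7. Guide goes to the east ledge with the haul-bot and the sort-bot.  [the west ledge: the drill-bot, the pack-bot | the east ledge: the grip-bot, the haul-bot, the lift-bot, the paint-bot, the sort-bot]
8. Guide goes back to the west ledge alone.  [the west ledge: the drill-bot, the pack-bot | the east ledge: the grip-bot, the haul-bot, the lift-bot, the paint-bot, the sort-bot]
9. Guide goes to the east ledge with the drill-bot and the pack-bot.  [the west ledge: — | the east ledge: the drill-bot, the grip-bot, the haul-bot, the lift-bot, the pack-bot, the paint-bot, the sort-bot]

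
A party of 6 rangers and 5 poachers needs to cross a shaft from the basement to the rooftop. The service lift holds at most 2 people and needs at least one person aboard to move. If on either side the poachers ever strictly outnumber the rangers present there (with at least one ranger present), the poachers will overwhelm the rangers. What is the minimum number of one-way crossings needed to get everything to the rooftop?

Counting alone: each trip to the rooftop takes at most 2 across and each return brings at least 1 back, so after t trips out (and t−1 returns) at most 2t − (t−1) of the 11 are across; that first reaches 11 at t = 10, so at least 19 crossings are needed.
The plan below uses exactly 19 crossings, so it is optimal:
1. 2 poachers → the rooftop.  (the basement: 6R 3P; the rooftop: 0R 2P)
2. 1 poacher ← the basement.  (the basement: 6R 4P; the rooftop: 0R 1P)
3. 2 poachers → the rooftop.  (the basement: 6R 2P; the rooftop: 0R 3P)
4. 1 poacher ← the basement.  (the basement: 6R 3P; the rooftop: 0R 2P)
5. 2 rangers → the rooftop.  (the basement: 4R 3P; the rooftop: 2R 2P)
6. 1 poacher ← the basement.  (the basement: 4R 4P; the rooftop: 2R 1P)
7. 1 ranger and 1 poacher → the rooftop.  (the basement: 3R 3P; the rooftop: 3R 2P)
8. 1 ranger ← the basement.  (the basement: 4R 3P; the rooftop: 2R 2P)
9. 1 ranger and 1 poacher → the rooftop.  (the basement: 3R 2P; the rooftop: 3R 3P)
10. 1 poacher ← the basement.  (the basement: 3R 3P; the rooftop: 3R 2P)
11. 1 ranger and 1 poacher → the rooftop.  (the basement: 2R 2P; the rooftop: 4R 3P)
12. 1 ranger ← the basement.  (the basement: 3R 2P; the rooftop: 3R 3P)
13. 1 ranger and 1 poacher → the rooftop.  (the basement: 2R 1P; the rooftop: 4R 4P)
14. 1 poacher ← the basement.  (the basement: 2R 2P; the rooftop: 4R 3P)
15. 1 ranger and 1 poacher → the rooftop.  (the basement: 1R 1P; the rooftop: 5R 4P)
16. 1 ranger ← the basement.  (the basement: 2R 1P; the rooftop: 4R 4P)
17. 1 ranger and 1 poacher → the rooftop.  (the basement: 1R 0P; the rooftop: 5R 5P)
18. 1 poacher ← the basement.  (the basement: 1R 1P; the rooftop: 5R 4P)
19. 1 ranger and 1 poacher → the rooftop.  (the basement: 0R 0P; the rooftop: 6R 5P)

19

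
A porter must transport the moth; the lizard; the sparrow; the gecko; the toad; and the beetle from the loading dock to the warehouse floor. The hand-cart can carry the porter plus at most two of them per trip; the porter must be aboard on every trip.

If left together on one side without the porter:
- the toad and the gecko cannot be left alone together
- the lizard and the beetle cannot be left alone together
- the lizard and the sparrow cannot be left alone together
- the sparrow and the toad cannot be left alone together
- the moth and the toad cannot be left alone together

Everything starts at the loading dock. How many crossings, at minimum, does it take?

Counting alone: the porter can take at most 2 across per trip to the warehouse floor, so moving all 6 needs at least 3 loaded trips out, with a return between consecutive ones — at least 5 crossings.
The safety rule pushes this higher. Following every safe sequence of crossings, the most of the 6 that can be at the warehouse floor as the hand-cart arrives there on crossing 5 is 5 — never all 6.
So no plan with fewer than 7 crossings exists, and this one achieves 7:
1. Porter goes to the warehouse floor with the lizard and the toad.
2. Porter goes back to the loading dock alone.
3. Porter goes to the warehouse floor with the moth and the sparrow.
4. Porter goes back to the loading dock with the lizard and the toad.
5. Porter goes to the warehouse floor with the beetle and the gecko.
6. Porter goes back to the loading dock alone.
7. Porter goes to the warehouse floor with the lizard and the toad.

7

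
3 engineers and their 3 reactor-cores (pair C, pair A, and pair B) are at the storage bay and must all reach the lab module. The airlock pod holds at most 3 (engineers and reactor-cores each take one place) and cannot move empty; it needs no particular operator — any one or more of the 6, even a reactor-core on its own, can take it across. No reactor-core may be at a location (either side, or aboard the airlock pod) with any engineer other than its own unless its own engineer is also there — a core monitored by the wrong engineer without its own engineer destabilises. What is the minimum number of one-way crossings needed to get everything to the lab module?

5

Counting alone: each trip to the lab module takes at most 3 across and each return brings at least 1 back, so after t trips out (and t−1 returns) at most 3t − (t−1) of the 6 are across; that first reaches 6 at t = 3, so at least 5 crossings are needed.
The plan below uses exactly 5 crossings, so it is optimal:
1. engineer C and reactor-core C cross → the lab module.
2. engineer C crosses ← the storage bay.
3. engineer A, engineer B, and engineer C cross → the lab module.
4. reactor-core C crosses ← the storage bay.
5. reactor-core A, reactor-core B, and reactor-core C cross → the lab module.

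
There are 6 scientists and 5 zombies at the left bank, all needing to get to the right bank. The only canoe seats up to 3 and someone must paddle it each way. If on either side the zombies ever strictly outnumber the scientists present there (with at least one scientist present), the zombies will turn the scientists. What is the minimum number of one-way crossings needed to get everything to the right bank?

Counting alone: each trip to the right bank takes at most 3 across and each return brings at least 1 back, so after t trips out (and t−1 returns) at most 3t − (t−1) of the 11 are across; that first reaches 11 at t = 5, so at least 9 crossings are needed.
The plan below uses exactly 9 crossings, so it is optimal:
1. 3 zombies → the right bank.  (the left bank: 6S 2Z; the right bank: 0S 3Z)
2. 1 zombie ← the left bank.  (the left bank: 6S 3Z; the right bank: 0S 2Z)
3. 3 scientists → the right bank.  (the left bank: 3S 3Z; the right bank: 3S 2Z)
4. 1 scientist ← the left bank.  (the left bank: 4S 3Z; the right bank: 2S 2Z)
5. 2 scientists and 1 zombie → the right bank.  (the left bank: 2S 2Z; the right bank: 4S 3Z)
6. 1 scientist ← the left bank.  (the left bank: 3S 2Z; the right bank: 3S 3Z)
7. 2 scientists and 1 zombie → the right bank.  (the left bank: 1S 1Z; the right bank: 5S 4Z)
8. 1 scientist ← the left bank.  (the left bank: 2S 1Z; the right bank: 4S 4Z)
9. 2 scientists and 1 zombie → the right bank.  (the left bank: 0S 0Z; the right bank: 6S 5Z)

9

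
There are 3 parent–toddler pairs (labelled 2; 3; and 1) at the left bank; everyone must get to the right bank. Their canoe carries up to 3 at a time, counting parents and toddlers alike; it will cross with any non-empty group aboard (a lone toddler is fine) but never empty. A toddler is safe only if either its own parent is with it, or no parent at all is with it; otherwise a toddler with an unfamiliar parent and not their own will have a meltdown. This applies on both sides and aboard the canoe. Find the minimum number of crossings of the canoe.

Counting alone: each trip to the right bank takes at most 3 across and each return brings at least 1 back, so after t trips out (and t−1 returns) at most 3t − (t−1) of the 6 are across; that first reaches 6 at t = 3, so at least 5 crossings are needed.
The plan below uses exactly 5 crossings, so it is optimal:
1. parent 2 and toddler 2 cross → the right bank.
2. parent 2 crosses ← the left bank.
3. parent 1, parent 2, and parent 3 cross → the right bank.
4. toddler 2 crosses ← the left bank.
5. toddler 1, toddler 2, and toddler 3 cross → the right bank.

5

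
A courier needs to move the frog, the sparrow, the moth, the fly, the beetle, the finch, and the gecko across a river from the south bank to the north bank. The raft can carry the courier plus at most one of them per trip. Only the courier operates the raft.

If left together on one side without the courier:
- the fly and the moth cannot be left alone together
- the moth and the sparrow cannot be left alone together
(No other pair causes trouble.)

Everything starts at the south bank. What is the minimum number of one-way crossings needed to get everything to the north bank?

Counting alone: the courier can take at most 1 across per trip to the north bank, so moving all 7 needs at least 7 loaded trips out, with a return between consecutive ones — at least 13 crossings.
The safety rule pushes this higher. Following every safe sequence of crossings, the most of the 7 that can be at the north bank as the raft arrives there on crossing 13 is 6 — never all 7.
So no plan with fewer than 15 crossings exists, and this one achieves 15:
1. Courier goes to the north bank with the moth.  [the south bank: the beetle, the finch, the fly, the frog, the gecko, the sparrow | the north bank: the moth]
2. Courier goes back to the south bank alone.  [the south bank: the beetle, the finch, the fly, the frog, the gecko, the sparrow | the north bank: the moth]
3. Courier goes to the north bank with the frog.  [the south bank: the beetle, the finch, the fly, the gecko, the sparrow | the north bank: the frog, the moth]
4. Courier goes back to the south bank alone.  [the south bank: the beetle, the finch, the fly, the gecko, the sparrow | the north bank: the frog, the moth]
5. Courier goes to the north bank with the sparrow.  [the south bank: the beetle, the finch, the fly, the gecko | the north bank: the frog, the moth, the sparrow]
6. Courier goes back to the south bank with the moth.  [the south bank: the beetle, the finch, the fly, the gecko, the moth | the north bank: the frog, the sparrow]
7. Courier goes to the north bank with the fly.  [the south bank: the beetle, the finch, the gecko, the moth | the north bank: the fly, the frog, the sparrow]
8. Courier goes back to the south bank alone.  [the south bank: the beetle, the finch, the gecko, the moth | the north bank: the fly, the frog, the sparrow]
9. Courier goes to the north bank with the beetle.  [the south bank: the finch, the gecko, the moth | the north bank: the beetle, the fly, the frog, the sparrow]
10. Courier goes back to the south bank alone.  [the south bank: the finch, the gecko, the moth | the north bank: the beetle, the fly, the frog, the sparrow]
11. Courier goes to the north bank with the finch.  [the south bank: the gecko, the moth | the north bank: the beetle, the finch, the fly, the frog, the sparrow]
12. Courier goes back to the south bank alone.  [the south bank: the gecko, the moth | the north bank: the beetle, the finch, the fly, the frog, the sparrow]
13. Courier goes to the north bank with the gecko.  [the south bank: the moth | the north bank: the beetle, the finch, the fly, the frog, the gecko, the sparrow]
14. Courier goes back to the south bank alone.  [the south bank: the moth | the north bank: the beetle, the finch, the fly, the frog, the gecko, the sparrow]
15. Courier goes to the north bank with the moth.  [the south bank: — | the north bank: the beetle, the finch, the fly, the frog, the gecko, the moth, the sparrow]

15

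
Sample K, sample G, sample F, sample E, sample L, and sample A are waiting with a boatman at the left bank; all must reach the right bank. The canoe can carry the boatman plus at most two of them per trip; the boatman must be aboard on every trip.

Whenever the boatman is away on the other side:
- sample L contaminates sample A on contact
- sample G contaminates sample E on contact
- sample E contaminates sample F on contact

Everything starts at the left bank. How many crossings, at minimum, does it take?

Counting alone: the boatman can take at most 2 across per trip to the right bank, so moving all 6 needs at least 3 loaded trips out, with a return between consecutive ones — at least 5 crossings.
The safety rule pushes this higher. Following every safe sequence of crossings, the most of the 6 that can be at the right bank as the canoe arrives there on crossing 5 is 5 — never all 6.
So no plan with fewer than 7 crossings exists, and this one achieves 7:
1. Boatman goes to the right bank with sample E and sample L.
2. Boatman goes back to the left bank alone.
3. Boatman goes to the right bank with sample K.
4. Boatman goes back to the left bank alone.
5. Boatman goes to the right bank with sample F and sample G.
6. Boatman goes back to the left bank with sample E.
7. Boatman goes to the right bank with sample A and sample E.

7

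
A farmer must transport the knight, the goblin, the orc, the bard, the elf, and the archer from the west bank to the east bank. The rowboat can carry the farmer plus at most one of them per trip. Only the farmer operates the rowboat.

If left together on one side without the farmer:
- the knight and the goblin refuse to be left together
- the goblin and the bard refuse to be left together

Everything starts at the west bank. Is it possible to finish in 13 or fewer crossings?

Yes

Yes — this plan uses 13 crossings (≤ 13):
1. Farmer goes to the east bank with the goblin.
2. Farmer goes back to the west bank alone.
3. Farmer goes to the east bank with the knight.
4. Farmer goes back to the west bank with the goblin.
5. Farmer goes to the east bank with the bard.
6. Farmer goes back to the west bank alone.
7. Farmer goes to the east bank with the orc.
8. Farmer goes back to the west bank alone.
9. Farmer goes to the east bank with the elf.
10. Farmer goes back to the west bank alone.
11. Farmer goes to the east bank with the archer.
12. Farmer goes back to the west bank alone.
13. Farmer goes to the east bank with the goblin.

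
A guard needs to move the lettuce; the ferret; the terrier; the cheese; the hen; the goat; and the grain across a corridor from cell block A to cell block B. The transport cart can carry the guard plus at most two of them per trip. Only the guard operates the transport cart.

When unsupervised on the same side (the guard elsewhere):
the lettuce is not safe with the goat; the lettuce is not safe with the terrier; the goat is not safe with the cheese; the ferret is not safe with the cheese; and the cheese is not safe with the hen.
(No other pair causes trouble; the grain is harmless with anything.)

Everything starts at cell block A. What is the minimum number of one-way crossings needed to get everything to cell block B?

9

Counting alone: the guard can take at most 2 across per trip to cell block B, so moving all 7 needs at least 4 loaded trips out, with a return between consecutive ones — at least 7 crossings.
The safety rule pushes this higher. Following every safe sequence of crossings, the most of the 7 that can be at cell block B as the transport cart arrives there on crossing 7 is 6 — never all 7.
So no plan with fewer than 9 crossings exists, and this one achieves 9:
1. Guard goes to cell block B with the cheese and the lettuce.
2. Guard goes back to cell block A alone.
3. Guard goes to cell block B with the ferret.
4. Guard goes back to cell block A with the cheese.
5. Guard goes to cell block B with the goat and the hen.
6. Guard goes back to cell block A with the lettuce.
7. Guard goes to cell block B with the grain and the terrier.
8. Guard goes back to cell block A alone.
9. Guard goes to cell block B with the cheese and the lettuce.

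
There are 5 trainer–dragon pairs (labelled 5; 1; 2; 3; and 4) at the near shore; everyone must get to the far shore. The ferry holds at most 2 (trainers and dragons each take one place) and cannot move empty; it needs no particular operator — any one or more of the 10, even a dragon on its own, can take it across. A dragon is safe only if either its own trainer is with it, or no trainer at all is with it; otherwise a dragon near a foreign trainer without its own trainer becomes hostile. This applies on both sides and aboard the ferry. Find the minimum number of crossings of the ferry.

impossible

Following every safe sequence of crossings from the start, the most of the 10 that can be at the far shore as the ferry arrives there on crossings 1, 3, 5, 7 is 2, 3, 4, 5 respectively; the best ever achieved is 5 of 10.
From crossing 9 on, no configuration arises that was not already reachable earlier: only 82 distinct safe configurations (who is on which side, and where the ferry is) can ever be reached, none of them has everyone across, and every continuation just revisits them. So no valid plan exists.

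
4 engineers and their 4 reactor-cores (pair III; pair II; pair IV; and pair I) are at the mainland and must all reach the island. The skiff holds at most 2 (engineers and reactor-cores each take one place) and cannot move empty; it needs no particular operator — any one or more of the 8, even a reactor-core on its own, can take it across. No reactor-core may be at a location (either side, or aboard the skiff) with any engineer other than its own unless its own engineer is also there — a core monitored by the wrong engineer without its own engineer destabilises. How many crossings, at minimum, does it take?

Following every safe sequence of crossings from the start, the most of the 8 that can be at the island as the skiff arrives there on crossings 1, 3, 5 is 2, 3, 4 respectively; the best ever achieved is 4 of 8.
From crossing 7 on, no configuration arises that was not already reachable earlier: only 44 distinct safe configurations (who is on which side, and where the skiff is) can ever be reached, none of them has everyone across, and every continuation just revisits them. So no valid plan exists.

impossible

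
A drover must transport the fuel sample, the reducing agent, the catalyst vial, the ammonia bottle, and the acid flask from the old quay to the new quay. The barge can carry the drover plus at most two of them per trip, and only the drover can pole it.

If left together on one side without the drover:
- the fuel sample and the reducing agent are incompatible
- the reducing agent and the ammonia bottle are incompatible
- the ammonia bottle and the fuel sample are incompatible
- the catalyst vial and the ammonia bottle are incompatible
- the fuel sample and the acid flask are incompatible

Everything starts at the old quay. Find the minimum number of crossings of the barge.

7

Counting alone: the drover can take at most 2 across per trip to the new quay, so moving all 5 needs at least 3 loaded trips out, with a return between consecutive ones — at least 5 crossings.
The safety rule pushes this higher. Following every safe sequence of crossings, the most of the 5 that can be at the new quay as the barge arrives there on crossing 5 is 4 — never all 5.
So no plan with fewer than 7 crossings exists, and this one achieves 7:
1. Drover goes to the new quay with the ammonia bottle and the fuel sample.  [the old quay: the acid flask, the catalyst vial, the reducing agent | the new quay: the ammonia bottle, the fuel sample]
2. Drover goes back to the old quay with the fuel sample.  [the old quay: the acid flask, the catalyst vial, the fuel sample, the reducing agent | the new quay: the ammonia bottle]
3. Drover goes to the new quay with the catalyst vial and the fuel sample.  [the old quay: the acid flask, the reducing agent | the new quay: the ammonia bottle, the catalyst vial, the fuel sample]
4. Drover goes back to the old quay with the ammonia bottle.  [the old quay: the acid flask, the ammonia bottle, the reducing agent | the new quay: the catalyst vial, the fuel sample]
5. Drover goes to the new quay with the acid flask and the reducing agent.  [the old quay: the ammonia bottle | the new quay: the acid flask, the catalyst vial, the fuel sample, the reducing agent]
6. Drover goes back to the old quay with the fuel sample.  [the old quay: the ammonia bottle, the fuel sample | the new quay: the acid flask, the catalyst vial, the reducing agent]
7. Drover goes to the new quay with the ammonia bottle and the fuel sample.  [the old quay: — | the new quay: the acid flask, the ammonia bottle, the catalyst vial, the fuel sample, the reducing agent]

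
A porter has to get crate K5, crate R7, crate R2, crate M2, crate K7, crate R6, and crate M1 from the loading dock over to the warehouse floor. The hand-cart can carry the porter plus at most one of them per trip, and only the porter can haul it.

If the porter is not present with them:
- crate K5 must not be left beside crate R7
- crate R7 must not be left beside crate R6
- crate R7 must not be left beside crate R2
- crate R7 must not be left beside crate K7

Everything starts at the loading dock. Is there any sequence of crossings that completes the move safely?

No

Following every safe sequence of crossings from the start, the most of the 7 that can be at the warehouse floor as the hand-cart arrives there on crossings 1, 3, 5, 7 is 1, 2, 3, 4 respectively; the best ever achieved is 4 of 7.
From crossing 9 on, no configuration arises that was not already reachable earlier: only 44 distinct safe configurations (who is on which side, and where the hand-cart is) can ever be reached, none of them has everyone across, and every continuation just revisits them. So no valid plan exists.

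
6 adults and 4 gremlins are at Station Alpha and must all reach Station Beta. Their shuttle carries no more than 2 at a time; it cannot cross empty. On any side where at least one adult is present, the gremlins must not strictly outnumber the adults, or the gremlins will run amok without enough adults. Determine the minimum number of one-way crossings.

17

Counting alone: each trip to Station Beta takes at most 2 across and each return brings at least 1 back, so after t trips out (and t−1 returns) at most 2t − (t−1) of the 10 are across; that first reaches 10 at t = 9, so at least 17 crossings are needed.
The plan below uses exactly 17 crossings, so it is optimal:
1. 2 gremlins → Station Beta.  (Station Alpha: 6A 2G; Station Beta: 0A 2G)
2. 1 gremlin ← Station Alpha.  (Station Alpha: 6A 3G; Station Beta: 0A 1G)
3. 2 gremlins → Station Beta.  (Station Alpha: 6A 1G; Station Beta: 0A 3G)
4. 1 gremlin ← Station Alpha.  (Station Alpha: 6A 2G; Station Beta: 0A 2G)
5. 2 adults → Station Beta.  (Station Alpha: 4A 2G; Station Beta: 2A 2G)
6. 1 gremlin ← Station Alpha.  (Station Alpha: 4A 3G; Station Beta: 2A 1G)
7. 1 adult and 1 gremlin → Station Beta.  (Station Alpha: 3A 2G; Station Beta: 3A 2G)
8. 1 gremlin ← Station Alpha.  (Station Alpha: 3A 3G; Station Beta: 3A 1G)
9. 2 gremlins → Station Beta.  (Station Alpha: 3A 1G; Station Beta: 3A 3G)
10. 1 gremlin ← Station Alpha.  (Station Alpha: 3A 2G; Station Beta: 3A 2G)
11. 1 adult and 1 gremlin → Station Beta.  (Station Alpha: 2A 1G; Station Beta: 4A 3G)
12. 1 gremlin ← Station Alpha.  (Station Alpha: 2A 2G; Station Beta: 4A 2G)
13. 2 gremlins → Station Beta.  (Station Alpha: 2A 0G; Station Beta: 4A 4G)
14. 1 gremlin ← Station Alpha.  (Station Alpha: 2A 1G; Station Beta: 4A 3G)
15. 1 adult and 1 gremlin → Station Beta.  (Station Alpha: 1A 0G; Station Beta: 5A 4G)
16. 1 gremlin ← Station Alpha.  (Station Alpha: 1A 1G; Station Beta: 5A 3G)
17. 1 adult and 1 gremlin → Station Beta.  (Station Alpha: 0A 0G; Station Beta: 6A 4G)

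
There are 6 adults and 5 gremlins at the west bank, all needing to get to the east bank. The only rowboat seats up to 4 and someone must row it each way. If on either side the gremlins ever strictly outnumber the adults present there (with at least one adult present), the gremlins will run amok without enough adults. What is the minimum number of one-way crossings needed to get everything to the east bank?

7

Counting alone: each trip to the east bank takes at most 4 across and each return brings at least 1 back, so after t trips out (and t−1 returns) at most 4t − (t−1) of the 11 are across; that first reaches 11 at t = 4, so at least 7 crossings are needed.
The plan below uses exactly 7 crossings, so it is optimal:
1. 2 gremlins → the east bank.  (the west bank: 6A 3G; the east bank: 0A 2G)
2. 1 gremlin ← the west bank.  (the west bank: 6A 4G; the east bank: 0A 1G)
3. 4 gremlins → the east bank.  (the west bank: 6A 0G; the east bank: 0A 5G)
4. 1 gremlin ← the west bank.  (the west bank: 6A 1G; the east bank: 0A 4G)
5. 4 adults → the east bank.  (the west bank: 2A 1G; the east bank: 4A 4G)
6. 1 gremlin ← the west bank.  (the west bank: 2A 2G; the east bank: 4A 3G)
7. 2 adults and 2 gremlins → the east bank.  (the west bank: 0A 0G; the east bank: 6A 5G)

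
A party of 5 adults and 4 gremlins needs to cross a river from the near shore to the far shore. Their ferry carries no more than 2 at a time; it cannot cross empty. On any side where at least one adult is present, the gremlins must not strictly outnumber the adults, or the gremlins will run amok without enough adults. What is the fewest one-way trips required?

15

Counting alone: each trip to the far shore takes at most 2 across and each return brings at least 1 back, so after t trips out (and t−1 returns) at most 2t − (t−1) of the 9 are across; that first reaches 9 at t = 8, so at least 15 crossings are needed.
The plan below uses exactly 15 crossings, so it is optimal:
1. 2 gremlins → the far shore.  (the near shore: 5A 2G; the far shore: 0A 2G)
2. 1 gremlin ← the near shore.  (the near shore: 5A 3G; the far shore: 0A 1G)
3. 2 gremlins → the far shore.  (the near shore: 5A 1G; the far shore: 0A 3G)
4. 1 gremlin ← the near shore.  (the near shore: 5A 2G; the far shore: 0A 2G)
5. 2 adults → the far shore.  (the near shore: 3A 2G; the far shore: 2A 2G)
6. 1 gremlin ← the near shore.  (the near shore: 3A 3G; the far shore: 2A 1G)
7. 1 adult and 1 gremlin → the far shore.  (the near shore: 2A 2G; the far shore: 3A 2G)
8. 1 adult ← the near shore.  (the near shore: 3A 2G; the far shore: 2A 2G)
9. 1 adult and 1 gremlin → the far shore.  (the near shore: 2A 1G; the far shore: 3A 3G)
10. 1 gremlin ← the near shore.  (the near shore: 2A 2G; the far shore: 3A 2G)
11. 1 adult and 1 gremlin → the far shore.  (the near shore: 1A 1G; the far shore: 4A 3G)
12. 1 adult ← the near shore.  (the near shore: 2A 1G; the far shore: 3A 3G)
13. 1 adult and 1 gremlin → the far shore.  (the near shore: 1A 0G; the far shore: 4A 4G)
14. 1 gremlin ← the near shore.  (the near shore: 1A 1G; the far shore: 4A 3G)
15. 1 adult and 1 gremlin → the far shore.  (the near shore: 0A 0G; the far shore: 5A 4G)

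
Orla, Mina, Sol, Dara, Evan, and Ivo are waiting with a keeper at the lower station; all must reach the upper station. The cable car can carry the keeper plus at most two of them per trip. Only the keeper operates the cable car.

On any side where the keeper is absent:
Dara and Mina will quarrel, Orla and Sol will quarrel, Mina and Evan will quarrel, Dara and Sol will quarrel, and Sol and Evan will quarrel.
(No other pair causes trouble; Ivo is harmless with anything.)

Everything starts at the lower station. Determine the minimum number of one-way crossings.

7

Counting alone: the keeper can take at most 2 across per trip to the upper station, so moving all 6 needs at least 3 loaded trips out, with a return between consecutive ones — at least 5 crossings.
The safety rule pushes this higher. Following every safe sequence of crossings, the most of the 6 that can be at the upper station as the cable car arrives there on crossing 5 is 5 — never all 6.
So no plan with fewer than 7 crossings exists, and this one achieves 7:
1. Keeper goes to the upper station with Mina and Sol.  [the lower station: Dara, Evan, Ivo, Orla | the upper station: Mina, Sol]
2. Keeper goes back to the lower station alone.  [the lower station: Dara, Evan, Ivo, Orla | the upper station: Mina, Sol]
3. Keeper goes to the upper station with Dara and Orla.  [the lower station: Evan, Ivo | the upper station: Dara, Mina, Orla, Sol]
4. Keeper goes back to the lower station with Mina and Sol.  [the lower station: Evan, Ivo, Mina, Sol | the upper station: Dara, Orla]
5. Keeper goes to the upper station with Evan and Ivo.  [the lower station: Mina, Sol | the upper station: Dara, Evan, Ivo, Orla]
6. Keeper goes back to the lower station alone.  [the lower station: Mina, Sol | the upper station: Dara, Evan, Ivo, Orla]
7. Keeper goes to the upper station with Mina and Sol.  [the lower station: — | the upper station: Dara, Evan, Ivo, Mina, Orla, Sol]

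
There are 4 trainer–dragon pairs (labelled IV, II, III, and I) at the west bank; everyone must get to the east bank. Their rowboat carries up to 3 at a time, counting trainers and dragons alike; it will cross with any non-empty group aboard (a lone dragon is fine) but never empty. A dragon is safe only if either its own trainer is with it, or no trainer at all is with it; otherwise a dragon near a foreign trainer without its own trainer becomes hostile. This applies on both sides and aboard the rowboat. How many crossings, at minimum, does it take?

9

Counting alone: each trip to the east bank takes at most 3 across and each return brings at least 1 back, so after t trips out (and t−1 returns) at most 3t − (t−1) of the 8 are across; that first reaches 8 at t = 4, so at least 7 crossings are needed.
The safety rule pushes this higher. Following every safe sequence of crossings, the most of the 8 that can be at the east bank as the rowboat arrives there on crossing 7 is 7 — never all 8.
So no plan with fewer than 9 crossings exists, and this one achieves 9:
1. dragon IV and trainer IV cross → the east bank.
2. trainer IV crosses ← the west bank.
3. dragon II, trainer II, and trainer IV cross → the east bank.
4. dragon IV and trainer IV cross ← the west bank.
5. trainer I, trainer III, and trainer IV cross → the east bank.
6. dragon II crosses ← the west bank.
7. dragon II and dragon IV cross → the east bank.
8. dragon IV crosses ← the west bank.
9. dragon I, dragon III, and dragon IV cross → the east bank.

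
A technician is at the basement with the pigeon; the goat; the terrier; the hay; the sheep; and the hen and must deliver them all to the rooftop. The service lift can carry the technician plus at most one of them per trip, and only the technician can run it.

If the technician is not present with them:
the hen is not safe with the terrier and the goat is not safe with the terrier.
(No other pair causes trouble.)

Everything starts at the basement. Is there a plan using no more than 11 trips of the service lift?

No

Counting alone: the technician can take at most 1 across per trip to the rooftop, so moving all 6 needs at least 6 loaded trips out, with a return between consecutive ones — at least 11 crossings.
The safety rule pushes this higher. Following every safe sequence of crossings, the most of the 6 that can be at the rooftop as the service lift arrives there on crossing 11 is 5 — never all 6.
So the move cannot be finished within 11 crossings. (The shortest complete plan takes 13:)
1. Technician goes to the rooftop with the terrier.  [the basement: the goat, the hay, the hen, the pigeon, the sheep | the rooftop: the terrier]
2. Technician goes back to the basement alone.  [the basement: the goat, the hay, the hen, the pigeon, the sheep | the rooftop: the terrier]
3. Technician goes to the rooftop with the pigeon.  [the basement: the goat, the hay, the hen, the sheep | the rooftop: the pigeon, the terrier]
4. Technician goes back to the basement alone.  [the basement: the goat, the hay, the hen, the sheep | the rooftop: the pigeon, the terrier]
5. Technician goes to the rooftop with the goat.  [the basement: the hay, the hen, the sheep | the rooftop: the goat, the pigeon, the terrier]
6. Technician goes back to the basement with the terrier.  [the basement: the hay, the hen, the sheep, the terrier | the rooftop: the goat, the pigeon]
7. Technician goes to the rooftop with the hen.  [the basement: the hay, the sheep, the terrier | the rooftop: the goat, the hen, the pigeon]
8. Technician goes back to the basement alone.  [the basement: the hay, the sheep, the terrier | the rooftop: the goat, the hen, the pigeon]
9. Technician goes to the rooftop with the hay.  [the basement: the sheep, the terrier | the rooftop: the goat, the hay, the hen, the pigeon]
10. Technician goes back to the basement alone.  [the basement: the sheep, the terrier | the rooftop: the goat, the hay, the hen, the pigeon]
11. Technician goes to the rooftop with the sheep.  [the basement: the terrier | the rooftop: the goat, the hay, the hen, the pigeon, the sheep]
12. Technician goes back to the basement alone.  [the basement: the terrier | the rooftop: the goat, the hay, the hen, the pigeon, the sheep]
13. Technician goes to the rooftop with the terrier.  [the basement: — | the rooftop: the goat, the hay, the hen, the pigeon, the sheep, the terrier]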